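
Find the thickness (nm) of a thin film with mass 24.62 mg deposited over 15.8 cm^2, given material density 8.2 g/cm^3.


Convert: m = 24.62 mg = 2.4620e-05 kg, A = 15.8 cm^2 = 1.5800e-03 m^2, rho = 8.2 g/cm^3 = 8200 kg/m^3
t = m / (A * rho)
t = 2.4620e-05 / (1.5800e-03 * 8200)
t = 1.9003e-06 m = 1900.3 nm

1900.3


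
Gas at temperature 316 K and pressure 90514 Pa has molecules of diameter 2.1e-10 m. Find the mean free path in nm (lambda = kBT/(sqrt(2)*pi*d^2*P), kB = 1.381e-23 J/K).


Mean free path: lambda = kB*T / (sqrt(2) * pi * d^2 * P)
lambda = 1.381e-23 * 316 / (sqrt(2) * pi * (2.1e-10)^2 * 90514)
lambda = 2.46072e-07 m
lambda = 246.07 nm

246.07


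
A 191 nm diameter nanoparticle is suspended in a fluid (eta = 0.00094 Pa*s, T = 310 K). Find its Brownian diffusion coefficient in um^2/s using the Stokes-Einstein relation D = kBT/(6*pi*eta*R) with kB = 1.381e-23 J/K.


Radius R = 191/2 = 95.5 nm = 9.55e-08 m
D = kB*T / (6*pi*eta*R)
D = 1.381e-23 * 310 / (6 * pi * 0.00094 * 9.55e-08)
D = 2.53001e-12 m^2/s = 2.53 um^2/s

2.53


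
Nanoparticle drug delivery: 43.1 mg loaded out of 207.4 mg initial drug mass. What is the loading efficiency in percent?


Drug loading efficiency = (drug loaded / drug initial) * 100
DLE = 43.1 / 207.4 * 100
DLE = 0.2078 * 100
DLE = 20.78%

20.78


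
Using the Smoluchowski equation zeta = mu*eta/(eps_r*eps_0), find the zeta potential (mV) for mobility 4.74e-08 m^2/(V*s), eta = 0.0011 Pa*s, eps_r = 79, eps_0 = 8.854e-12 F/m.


Smoluchowski equation: zeta = mu * eta / (eps_r * eps_0)
zeta = 4.74e-08 * 0.0011 / (79 * 8.854e-12)
zeta = 0.074543 V = 74.54 mV

74.54


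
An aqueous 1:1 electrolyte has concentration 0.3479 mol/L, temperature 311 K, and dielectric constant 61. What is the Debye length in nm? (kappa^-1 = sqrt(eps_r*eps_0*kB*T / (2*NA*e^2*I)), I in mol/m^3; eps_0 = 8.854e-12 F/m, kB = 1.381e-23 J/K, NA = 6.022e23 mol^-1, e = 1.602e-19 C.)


Ionic strength I = 0.3479 * 1^2 * 1000 = 347.9 mol/m^3
kappa^-1 = sqrt(61 * 8.854e-12 * 1.381e-23 * 311 / (2 * 6.022e23 * (1.602e-19)^2 * 347.9))
kappa^-1 = 0.464 nm

0.464


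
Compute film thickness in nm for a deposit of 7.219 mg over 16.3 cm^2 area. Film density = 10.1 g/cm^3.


Convert: m = 7.219 mg = 7.2190e-06 kg, A = 16.3 cm^2 = 1.6300e-03 m^2, rho = 10.1 g/cm^3 = 10100 kg/m^3
t = m / (A * rho)
t = 7.2190e-06 / (1.6300e-03 * 10100)
t = 4.3850e-07 m = 438.5 nm

438.5


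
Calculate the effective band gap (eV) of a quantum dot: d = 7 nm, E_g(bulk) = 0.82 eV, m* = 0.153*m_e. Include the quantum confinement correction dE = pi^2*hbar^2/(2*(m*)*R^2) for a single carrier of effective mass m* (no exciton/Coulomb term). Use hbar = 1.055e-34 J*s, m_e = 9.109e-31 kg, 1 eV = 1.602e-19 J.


Radius R = 7/2 nm = 3.5e-09 m
Confinement energy dE = pi^2 * hbar^2 / (2 * m_eff * m_e * R^2)
dE = pi^2 * (1.055e-34)^2 / (2 * 0.153 * 9.109e-31 * (3.5e-09)^2) J, divided by 1.602e-19 J/eV
dE = 0.2008 eV
Total band gap = E_g(bulk) + dE = 0.82 + 0.2008 = 1.0208 eV

1.0208


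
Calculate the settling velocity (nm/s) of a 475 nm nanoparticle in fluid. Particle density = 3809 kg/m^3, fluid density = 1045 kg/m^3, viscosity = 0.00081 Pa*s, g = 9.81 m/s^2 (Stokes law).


Radius R = 475/2 nm = 2.375e-07 m
Density difference = 3809 - 1045 = 2764 kg/m^3
v = 2 * R^2 * (rho_p - rho_f) * g / (9 * eta)
v = 2 * (2.375e-07)^2 * 2764 * 9.81 / (9 * 0.00081)
v = 4.19601e-07 m/s = 419.6012 nm/s

419.6012


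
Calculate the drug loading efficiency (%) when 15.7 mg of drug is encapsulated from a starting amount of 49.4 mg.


Drug loading efficiency = (drug loaded / drug initial) * 100
DLE = 15.7 / 49.4 * 100
DLE = 0.3178 * 100
DLE = 31.78%

31.78


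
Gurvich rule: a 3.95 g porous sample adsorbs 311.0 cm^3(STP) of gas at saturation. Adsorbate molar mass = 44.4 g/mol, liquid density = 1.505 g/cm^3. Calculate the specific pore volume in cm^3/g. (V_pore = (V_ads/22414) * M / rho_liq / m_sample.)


Moles adsorbed n = V_ads / 22414 = 311.0 / 22414 = 1.387526e-02 mol
Liquid volume V_liq = n * M / rho_liq = 1.387526e-02 * 44.4 / 1.505 = 0.40934 cm^3
Specific pore volume V_pore = V_liq / m_sample = 0.40934 / 3.95
V_pore = 0.1036 cm^3/g

0.1036


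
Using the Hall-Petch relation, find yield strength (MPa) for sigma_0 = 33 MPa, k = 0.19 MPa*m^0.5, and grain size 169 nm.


d = 169 nm = 1.69e-07 m
sqrt(d) = 0.0004110961
Hall-Petch contribution = k / sqrt(d) = 0.19 / 0.0004110961 = 462.2 MPa
sigma = sigma_0 + k/sqrt(d) = 33 + 462.2 = 495.2 MPa

495.2


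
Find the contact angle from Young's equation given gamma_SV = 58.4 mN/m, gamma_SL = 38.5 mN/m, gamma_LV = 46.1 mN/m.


cos(theta) = (gamma_SV - gamma_SL) / gamma_LV
cos(theta) = (58.4 - 38.5) / 46.1
cos(theta) = 0.43167
theta = arccos(0.43167) = 64.43 degrees

64.43


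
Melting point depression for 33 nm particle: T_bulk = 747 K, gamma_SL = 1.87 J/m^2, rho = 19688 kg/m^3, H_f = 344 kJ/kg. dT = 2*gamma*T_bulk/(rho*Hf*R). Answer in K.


Radius R = 33/2 = 16.5 nm = 1.65e-08 m
Convert H_f = 344 kJ/kg = 344000 J/kg
dT = 2 * gamma_SL * T_bulk / (rho * H_f * R)
dT = 2 * 1.87 * 747 / (19688 * 344000 * 1.65e-08)
dT = 25.0 K

25.0


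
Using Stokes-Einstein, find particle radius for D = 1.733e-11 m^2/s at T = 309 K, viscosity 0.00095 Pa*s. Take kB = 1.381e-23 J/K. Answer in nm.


Stokes-Einstein: R = kB*T / (6*pi*eta*D)
R = 1.381e-23 * 309 / (6 * pi * 0.00095 * 1.733e-11)
R = 1.37508e-08 m = 13.75 nm

13.75


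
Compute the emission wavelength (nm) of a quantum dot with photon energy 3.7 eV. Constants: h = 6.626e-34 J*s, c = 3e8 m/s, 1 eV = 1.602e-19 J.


Convert energy: E = 3.7 eV = 3.7 * 1.602e-19 = 5.9274e-19 J
lambda = h*c / E = 6.626e-34 * 3e8 / 5.9274e-19
lambda = 3.35358e-07 m = 335.4 nm

335.4


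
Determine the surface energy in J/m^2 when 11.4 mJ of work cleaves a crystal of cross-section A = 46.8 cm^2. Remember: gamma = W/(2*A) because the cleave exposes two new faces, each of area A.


Convert: A = 46.8 cm^2 = 0.00468 m^2, W = 11.4 mJ = 0.0114 J
Cleaving exposes two faces of area A, so total new surface = 2*A and gamma = W / (2*A)
gamma = 0.0114 / (2 * 0.00468)
gamma = 1.218 J/m^2

1.218


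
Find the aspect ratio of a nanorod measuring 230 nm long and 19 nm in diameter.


Aspect ratio AR = length / diameter
AR = 230 / 19
AR = 12.11

12.11


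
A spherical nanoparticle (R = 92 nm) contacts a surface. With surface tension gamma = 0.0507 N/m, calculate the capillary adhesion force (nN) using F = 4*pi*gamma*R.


Convert radius: R = 92 nm = 9.2e-08 m
F = 4 * pi * gamma * R
F = 4 * pi * 0.0507 * 9.2e-08
F = 5.86146e-08 N = 58.6146 nN

58.6146


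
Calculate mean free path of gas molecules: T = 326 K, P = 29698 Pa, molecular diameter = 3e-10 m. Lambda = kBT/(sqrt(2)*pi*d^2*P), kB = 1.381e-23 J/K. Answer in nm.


Mean free path: lambda = kB*T / (sqrt(2) * pi * d^2 * P)
lambda = 1.381e-23 * 326 / (sqrt(2) * pi * (3e-10)^2 * 29698)
lambda = 3.7912e-07 m
lambda = 379.12 nm

379.12


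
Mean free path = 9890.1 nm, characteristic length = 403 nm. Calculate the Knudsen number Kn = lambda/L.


Knudsen number Kn = lambda / L
Kn = 9890.1 / 403
Kn = 24.5412

24.5412


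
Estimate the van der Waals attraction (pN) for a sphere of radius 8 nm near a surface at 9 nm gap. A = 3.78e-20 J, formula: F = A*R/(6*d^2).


Convert to SI: R = 8 nm = 8e-09 m, d = 9 nm = 9e-09 m
F = A * R / (6 * d^2)
F = 3.78e-20 * 8e-09 / (6 * (9e-09)^2)
F = 6.22222e-13 N = 0.622 pN

0.622


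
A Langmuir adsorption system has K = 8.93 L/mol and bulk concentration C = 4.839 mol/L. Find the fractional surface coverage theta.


Langmuir isotherm: theta = K*C / (1 + K*C)
K*C = 8.93 * 4.839 = 43.21227
theta = 43.21227 / (1 + 43.21227) = 43.21227 / 44.21227
theta = 0.9774

0.9774


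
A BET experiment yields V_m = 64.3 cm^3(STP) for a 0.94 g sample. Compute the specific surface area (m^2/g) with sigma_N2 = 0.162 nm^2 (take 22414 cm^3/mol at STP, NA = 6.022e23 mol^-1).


Number of moles in monolayer = V_m / 22414 = 64.3 / 22414 = 0.00286874
Number of molecules = moles * NA = 0.00286874 * 6.022e23
SA = molecules * sigma / mass
SA = (64.3 / 22414) * 6.022e23 * 0.162e-18 / 0.94
SA = 297.7 m^2/g

297.7


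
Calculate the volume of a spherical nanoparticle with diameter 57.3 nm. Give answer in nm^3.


Radius r = 57.3/2 = 28.65 nm
Volume V = (4/3) * pi * r^3
V = (4/3) * pi * (28.65)^3
V = 98505.96 nm^3

98505.96


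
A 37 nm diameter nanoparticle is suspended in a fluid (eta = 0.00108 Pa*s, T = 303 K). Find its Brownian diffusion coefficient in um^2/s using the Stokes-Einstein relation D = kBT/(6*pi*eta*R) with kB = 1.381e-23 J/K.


Radius R = 37/2 = 18.5 nm = 1.85e-08 m
D = kB*T / (6*pi*eta*R)
D = 1.381e-23 * 303 / (6 * pi * 0.00108 * 1.85e-08)
D = 1.11107e-11 m^2/s = 11.111 um^2/s

11.111


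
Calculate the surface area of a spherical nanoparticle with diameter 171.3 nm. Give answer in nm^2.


Radius r = 171.3/2 = 85.65 nm
Surface area SA = 4 * pi * r^2
SA = 4 * pi * (85.65)^2
SA = 92185.92 nm^2

92185.92


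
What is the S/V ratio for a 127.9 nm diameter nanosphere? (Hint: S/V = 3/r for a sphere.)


Radius r = 127.9/2 = 63.95 nm
S/V = 3 / r = 3 / 63.95
S/V = 0.0469 nm^-1

0.0469


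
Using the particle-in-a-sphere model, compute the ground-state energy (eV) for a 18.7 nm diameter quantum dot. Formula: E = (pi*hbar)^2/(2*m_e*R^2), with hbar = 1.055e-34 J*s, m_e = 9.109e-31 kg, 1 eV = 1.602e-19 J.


Radius R = 18.7/2 = 9.35 nm = 9.35e-09 m
E = (pi * 1.055e-34)^2 / (2 * 9.109e-31 * (9.35e-09)^2)
E(J) = 6.89733e-22
E = E(J) / 1.602e-19 = 0.0043 eV

0.0043


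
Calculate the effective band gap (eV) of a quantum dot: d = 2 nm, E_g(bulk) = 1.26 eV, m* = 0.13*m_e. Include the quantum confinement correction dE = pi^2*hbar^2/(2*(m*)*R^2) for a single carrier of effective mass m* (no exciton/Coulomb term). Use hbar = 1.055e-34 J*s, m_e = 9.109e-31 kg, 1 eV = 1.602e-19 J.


Radius R = 2/2 nm = 1e-09 m
Confinement energy dE = pi^2 * hbar^2 / (2 * m_eff * m_e * R^2)
dE = pi^2 * (1.055e-34)^2 / (2 * 0.13 * 9.109e-31 * (1e-09)^2) J, divided by 1.602e-19 J/eV
dE = 2.8953 eV
Total band gap = E_g(bulk) + dE = 1.26 + 2.8953 = 4.1553 eV

4.1553


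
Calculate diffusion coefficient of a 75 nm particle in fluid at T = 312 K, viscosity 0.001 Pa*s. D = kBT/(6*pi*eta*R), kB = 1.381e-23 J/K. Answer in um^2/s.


Radius R = 75/2 = 37.5 nm = 3.75e-08 m
D = kB*T / (6*pi*eta*R)
D = 1.381e-23 * 312 / (6 * pi * 0.001 * 3.75e-08)
D = 6.09559e-12 m^2/s = 6.096 um^2/s

6.096


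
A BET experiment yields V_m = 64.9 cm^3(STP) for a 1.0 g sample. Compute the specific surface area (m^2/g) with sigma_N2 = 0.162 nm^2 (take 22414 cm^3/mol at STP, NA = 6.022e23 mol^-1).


Number of moles in monolayer = V_m / 22414 = 64.9 / 22414 = 0.00289551
Number of molecules = moles * NA = 0.00289551 * 6.022e23
SA = molecules * sigma / mass
SA = (64.9 / 22414) * 6.022e23 * 0.162e-18 / 1.0
SA = 282.5 m^2/g

282.5


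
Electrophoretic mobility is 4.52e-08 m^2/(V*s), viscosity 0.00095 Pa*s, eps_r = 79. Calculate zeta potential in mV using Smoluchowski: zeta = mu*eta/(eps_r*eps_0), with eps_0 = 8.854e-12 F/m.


Smoluchowski equation: zeta = mu * eta / (eps_r * eps_0)
zeta = 4.52e-08 * 0.00095 / (79 * 8.854e-12)
zeta = 0.06139 V = 61.39 mV

61.39


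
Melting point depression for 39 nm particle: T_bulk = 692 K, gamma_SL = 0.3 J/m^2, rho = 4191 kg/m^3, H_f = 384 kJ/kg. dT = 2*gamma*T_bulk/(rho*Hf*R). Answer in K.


Radius R = 39/2 = 19.5 nm = 1.95e-08 m
Convert H_f = 384 kJ/kg = 384000 J/kg
dT = 2 * gamma_SL * T_bulk / (rho * H_f * R)
dT = 2 * 0.3 * 692 / (4191 * 384000 * 1.95e-08)
dT = 13.2 K

13.2


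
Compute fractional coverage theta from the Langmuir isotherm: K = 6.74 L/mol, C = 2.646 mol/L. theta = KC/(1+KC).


Langmuir isotherm: theta = K*C / (1 + K*C)
K*C = 6.74 * 2.646 = 17.83404
theta = 17.83404 / (1 + 17.83404) = 17.83404 / 18.83404
theta = 0.9469

0.9469


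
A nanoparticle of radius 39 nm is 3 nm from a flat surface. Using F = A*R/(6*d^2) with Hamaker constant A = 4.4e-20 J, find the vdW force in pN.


Convert to SI: R = 39 nm = 3.9e-08 m, d = 3 nm = 3e-09 m
F = A * R / (6 * d^2)
F = 4.4e-20 * 3.9e-08 / (6 * (3e-09)^2)
F = 3.17778e-11 N = 31.778 pN

31.778


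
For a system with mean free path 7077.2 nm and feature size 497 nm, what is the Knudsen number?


Knudsen number Kn = lambda / L
Kn = 7077.2 / 497
Kn = 14.2398

14.2398


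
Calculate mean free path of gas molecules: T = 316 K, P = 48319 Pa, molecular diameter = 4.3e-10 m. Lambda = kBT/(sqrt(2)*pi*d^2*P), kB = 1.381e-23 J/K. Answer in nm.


Mean free path: lambda = kB*T / (sqrt(2) * pi * d^2 * P)
lambda = 1.381e-23 * 316 / (sqrt(2) * pi * (4.3e-10)^2 * 48319)
lambda = 1.09941e-07 m
lambda = 109.94 nm

109.94


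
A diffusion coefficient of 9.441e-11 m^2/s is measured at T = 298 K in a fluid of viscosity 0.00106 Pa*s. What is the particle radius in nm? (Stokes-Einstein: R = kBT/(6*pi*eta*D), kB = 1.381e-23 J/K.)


Stokes-Einstein: R = kB*T / (6*pi*eta*D)
R = 1.381e-23 * 298 / (6 * pi * 0.00106 * 9.441e-11)
R = 2.18165e-09 m = 2.18 nm

2.18


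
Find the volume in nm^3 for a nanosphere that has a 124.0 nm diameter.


Radius r = 124.0/2 = 62 nm
Volume V = (4/3) * pi * r^3
V = (4/3) * pi * (62)^3
V = 998305.99 nm^3

998305.99


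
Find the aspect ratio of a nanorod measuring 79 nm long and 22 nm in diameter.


Aspect ratio AR = length / diameter
AR = 79 / 22
AR = 3.59

3.59


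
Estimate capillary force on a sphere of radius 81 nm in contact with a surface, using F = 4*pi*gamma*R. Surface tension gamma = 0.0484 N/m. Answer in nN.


Convert radius: R = 81 nm = 8.1e-08 m
F = 4 * pi * gamma * R
F = 4 * pi * 0.0484 * 8.1e-08
F = 4.92652e-08 N = 49.2652 nN

49.2652


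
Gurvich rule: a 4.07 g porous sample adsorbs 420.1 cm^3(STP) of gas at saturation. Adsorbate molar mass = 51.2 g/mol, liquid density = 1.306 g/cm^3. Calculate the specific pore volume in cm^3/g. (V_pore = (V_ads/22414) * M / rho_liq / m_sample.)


Moles adsorbed n = V_ads / 22414 = 420.1 / 22414 = 1.874275e-02 mol
Liquid volume V_liq = n * M / rho_liq = 1.874275e-02 * 51.2 / 1.306 = 0.73478 cm^3
Specific pore volume V_pore = V_liq / m_sample = 0.73478 / 4.07
V_pore = 0.1805 cm^3/g

0.1805


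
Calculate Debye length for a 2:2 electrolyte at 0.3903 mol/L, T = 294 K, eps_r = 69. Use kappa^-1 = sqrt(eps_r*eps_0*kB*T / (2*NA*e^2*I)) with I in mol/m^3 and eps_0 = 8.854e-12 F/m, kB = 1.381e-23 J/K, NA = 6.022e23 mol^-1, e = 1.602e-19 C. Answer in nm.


Ionic strength I = 0.3903 * 2^2 * 1000 = 1561.2 mol/m^3
kappa^-1 = sqrt(69 * 8.854e-12 * 1.381e-23 * 294 / (2 * 6.022e23 * (1.602e-19)^2 * 1561.2))
kappa^-1 = 0.227 nm

0.227


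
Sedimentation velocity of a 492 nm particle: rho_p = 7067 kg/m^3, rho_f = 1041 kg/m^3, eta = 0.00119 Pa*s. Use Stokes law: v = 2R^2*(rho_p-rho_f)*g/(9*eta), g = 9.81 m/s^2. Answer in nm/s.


Radius R = 492/2 nm = 2.46e-07 m
Density difference = 7067 - 1041 = 6026 kg/m^3
v = 2 * R^2 * (rho_p - rho_f) * g / (9 * eta)
v = 2 * (2.46e-07)^2 * 6026 * 9.81 / (9 * 0.00119)
v = 6.6805e-07 m/s = 668.0499 nm/s

668.0499


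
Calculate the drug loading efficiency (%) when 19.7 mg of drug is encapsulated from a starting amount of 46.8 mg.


Drug loading efficiency = (drug loaded / drug initial) * 100
DLE = 19.7 / 46.8 * 100
DLE = 0.4209 * 100
DLE = 42.09%

42.09


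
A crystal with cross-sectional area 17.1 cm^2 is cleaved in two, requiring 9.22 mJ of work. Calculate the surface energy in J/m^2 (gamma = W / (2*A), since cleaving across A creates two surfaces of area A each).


Convert: A = 17.1 cm^2 = 0.00171 m^2, W = 9.22 mJ = 0.00922 J
Cleaving exposes two faces of area A, so total new surface = 2*A and gamma = W / (2*A)
gamma = 0.00922 / (2 * 0.00171)
gamma = 2.696 J/m^2

2.696


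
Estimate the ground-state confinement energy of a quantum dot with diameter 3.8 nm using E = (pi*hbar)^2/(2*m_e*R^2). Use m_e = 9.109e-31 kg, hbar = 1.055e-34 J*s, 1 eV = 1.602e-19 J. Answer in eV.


Radius R = 3.8/2 = 1.9 nm = 1.9e-09 m
E = (pi * 1.055e-34)^2 / (2 * 9.109e-31 * (1.9e-09)^2)
E(J) = 1.67031e-20
E = E(J) / 1.602e-19 = 0.1043 eV

0.1043


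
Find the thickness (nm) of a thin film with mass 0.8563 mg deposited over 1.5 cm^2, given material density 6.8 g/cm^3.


Convert: m = 0.8563 mg = 8.5630e-07 kg, A = 1.5 cm^2 = 1.5000e-04 m^2, rho = 6.8 g/cm^3 = 6800 kg/m^3
t = m / (A * rho)
t = 8.5630e-07 / (1.5000e-04 * 6800)
t = 8.3951e-07 m = 839.5 nm

839.5


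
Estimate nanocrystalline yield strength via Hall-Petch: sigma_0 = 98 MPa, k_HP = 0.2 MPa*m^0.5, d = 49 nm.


d = 49 nm = 4.9e-08 m
sqrt(d) = 0.0002213594
Hall-Petch contribution = k / sqrt(d) = 0.2 / 0.0002213594 = 903.5 MPa
sigma = sigma_0 + k/sqrt(d) = 98 + 903.5 = 1001.5 MPa

1001.5


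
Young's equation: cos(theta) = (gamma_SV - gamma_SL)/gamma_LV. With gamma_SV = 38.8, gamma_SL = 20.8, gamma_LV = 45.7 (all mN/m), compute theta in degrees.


cos(theta) = (gamma_SV - gamma_SL) / gamma_LV
cos(theta) = (38.8 - 20.8) / 45.7
cos(theta) = 0.393873
theta = arccos(0.393873) = 66.8 degrees

66.8


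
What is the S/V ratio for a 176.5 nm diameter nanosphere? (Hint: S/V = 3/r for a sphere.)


Radius r = 176.5/2 = 88.25 nm
S/V = 3 / r = 3 / 88.25
S/V = 0.034 nm^-1

0.034


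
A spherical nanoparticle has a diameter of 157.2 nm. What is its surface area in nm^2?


Radius r = 157.2/2 = 78.6 nm
Surface area SA = 4 * pi * r^2
SA = 4 * pi * (78.6)^2
SA = 77634.54 nm^2

77634.54


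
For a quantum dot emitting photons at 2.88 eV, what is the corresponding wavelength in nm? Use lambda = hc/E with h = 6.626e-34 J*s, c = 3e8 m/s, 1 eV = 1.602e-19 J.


Convert energy: E = 2.88 eV = 2.88 * 1.602e-19 = 4.61376e-19 J
lambda = h*c / E = 6.626e-34 * 3e8 / 4.61376e-19
lambda = 4.30842e-07 m = 430.8 nm

430.8


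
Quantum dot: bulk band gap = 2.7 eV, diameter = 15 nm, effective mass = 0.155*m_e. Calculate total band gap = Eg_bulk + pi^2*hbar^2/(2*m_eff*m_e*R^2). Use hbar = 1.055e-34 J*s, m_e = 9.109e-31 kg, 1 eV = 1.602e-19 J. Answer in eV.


Radius R = 15/2 nm = 7.5e-09 m
Confinement energy dE = pi^2 * hbar^2 / (2 * m_eff * m_e * R^2)
dE = pi^2 * (1.055e-34)^2 / (2 * 0.155 * 9.109e-31 * (7.5e-09)^2) J, divided by 1.602e-19 J/eV
dE = 0.0432 eV
Total band gap = E_g(bulk) + dE = 2.7 + 0.0432 = 2.7432 eV

2.7432


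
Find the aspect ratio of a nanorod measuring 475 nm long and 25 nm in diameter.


Aspect ratio AR = length / diameter
AR = 475 / 25
AR = 19.0

19.0


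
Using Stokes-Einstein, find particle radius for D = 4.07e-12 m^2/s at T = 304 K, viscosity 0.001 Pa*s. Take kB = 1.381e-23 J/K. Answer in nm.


Stokes-Einstein: R = kB*T / (6*pi*eta*D)
R = 1.381e-23 * 304 / (6 * pi * 0.001 * 4.07e-12)
R = 5.47232e-08 m = 54.72 nm

54.72


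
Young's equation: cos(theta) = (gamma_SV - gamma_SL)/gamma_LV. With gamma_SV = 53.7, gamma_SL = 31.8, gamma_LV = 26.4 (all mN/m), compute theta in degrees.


cos(theta) = (gamma_SV - gamma_SL) / gamma_LV
cos(theta) = (53.7 - 31.8) / 26.4
cos(theta) = 0.829545
theta = arccos(0.829545) = 33.95 degrees

33.95


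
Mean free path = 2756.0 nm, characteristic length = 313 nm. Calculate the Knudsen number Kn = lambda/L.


Knudsen number Kn = lambda / L
Kn = 2756.0 / 313
Kn = 8.8051

8.8051


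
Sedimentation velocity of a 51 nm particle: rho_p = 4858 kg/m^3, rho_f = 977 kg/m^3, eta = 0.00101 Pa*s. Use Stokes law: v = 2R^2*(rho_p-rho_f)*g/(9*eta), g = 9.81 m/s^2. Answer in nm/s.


Radius R = 51/2 nm = 2.55e-08 m
Density difference = 4858 - 977 = 3881 kg/m^3
v = 2 * R^2 * (rho_p - rho_f) * g / (9 * eta)
v = 2 * (2.55e-08)^2 * 3881 * 9.81 / (9 * 0.00101)
v = 5.44702e-09 m/s = 5.447 nm/s

5.447


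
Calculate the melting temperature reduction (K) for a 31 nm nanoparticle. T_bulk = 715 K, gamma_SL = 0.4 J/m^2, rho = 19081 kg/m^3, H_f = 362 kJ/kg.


Radius R = 31/2 = 15.5 nm = 1.55e-08 m
Convert H_f = 362 kJ/kg = 362000 J/kg
dT = 2 * gamma_SL * T_bulk / (rho * H_f * R)
dT = 2 * 0.4 * 715 / (19081 * 362000 * 1.55e-08)
dT = 5.3 K

5.3


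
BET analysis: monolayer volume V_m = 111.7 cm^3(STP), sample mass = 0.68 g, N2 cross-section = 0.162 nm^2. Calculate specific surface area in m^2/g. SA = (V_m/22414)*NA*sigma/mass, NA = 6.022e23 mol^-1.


Number of moles in monolayer = V_m / 22414 = 111.7 / 22414 = 0.00498349
Number of molecules = moles * NA = 0.00498349 * 6.022e23
SA = molecules * sigma / mass
SA = (111.7 / 22414) * 6.022e23 * 0.162e-18 / 0.68
SA = 715.0 m^2/g

715.0


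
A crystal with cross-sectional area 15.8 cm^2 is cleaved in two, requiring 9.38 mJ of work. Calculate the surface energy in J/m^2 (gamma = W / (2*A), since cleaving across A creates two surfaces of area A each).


Convert: A = 15.8 cm^2 = 0.00158 m^2, W = 9.38 mJ = 0.00938 J
Cleaving exposes two faces of area A, so total new surface = 2*A and gamma = W / (2*A)
gamma = 0.00938 / (2 * 0.00158)
gamma = 2.968 J/m^2

2.968


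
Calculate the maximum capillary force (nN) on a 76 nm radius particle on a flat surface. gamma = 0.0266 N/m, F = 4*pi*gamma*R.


Convert radius: R = 76 nm = 7.6e-08 m
F = 4 * pi * gamma * R
F = 4 * pi * 0.0266 * 7.6e-08
F = 2.54042e-08 N = 25.4042 nN

25.4042


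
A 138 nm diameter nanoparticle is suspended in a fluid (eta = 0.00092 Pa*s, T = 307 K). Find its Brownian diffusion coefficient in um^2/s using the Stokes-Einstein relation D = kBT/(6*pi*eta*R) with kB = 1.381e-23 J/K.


Radius R = 138/2 = 69 nm = 6.9e-08 m
D = kB*T / (6*pi*eta*R)
D = 1.381e-23 * 307 / (6 * pi * 0.00092 * 6.9e-08)
D = 3.54319e-12 m^2/s = 3.543 um^2/s

3.543


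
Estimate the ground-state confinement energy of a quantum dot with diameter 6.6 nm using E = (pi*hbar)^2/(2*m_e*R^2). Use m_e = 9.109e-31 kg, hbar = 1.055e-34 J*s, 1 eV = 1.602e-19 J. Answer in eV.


Radius R = 6.6/2 = 3.3 nm = 3.3e-09 m
E = (pi * 1.055e-34)^2 / (2 * 9.109e-31 * (3.3e-09)^2)
E(J) = 5.53702e-21
E = E(J) / 1.602e-19 = 0.0346 eV

0.0346


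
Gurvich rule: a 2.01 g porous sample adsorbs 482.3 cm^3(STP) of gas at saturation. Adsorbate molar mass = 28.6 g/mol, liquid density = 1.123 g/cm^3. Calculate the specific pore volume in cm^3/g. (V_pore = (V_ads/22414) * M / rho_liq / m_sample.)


Moles adsorbed n = V_ads / 22414 = 482.3 / 22414 = 2.151780e-02 mol
Liquid volume V_liq = n * M / rho_liq = 2.151780e-02 * 28.6 / 1.123 = 0.54800 cm^3
Specific pore volume V_pore = V_liq / m_sample = 0.54800 / 2.01
V_pore = 0.2726 cm^3/g

0.2726


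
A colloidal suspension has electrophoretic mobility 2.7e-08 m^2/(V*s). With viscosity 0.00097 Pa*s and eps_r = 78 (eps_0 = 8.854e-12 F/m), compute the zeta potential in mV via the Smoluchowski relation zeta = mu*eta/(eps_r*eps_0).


Smoluchowski equation: zeta = mu * eta / (eps_r * eps_0)
zeta = 2.7e-08 * 0.00097 / (78 * 8.854e-12)
zeta = 0.037923 V = 37.92 mV

37.92


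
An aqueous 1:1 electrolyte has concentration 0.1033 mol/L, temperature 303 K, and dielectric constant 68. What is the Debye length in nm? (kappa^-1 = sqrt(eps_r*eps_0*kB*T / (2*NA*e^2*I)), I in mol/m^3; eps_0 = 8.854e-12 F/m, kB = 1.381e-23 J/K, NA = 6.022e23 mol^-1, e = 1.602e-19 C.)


Ionic strength I = 0.1033 * 1^2 * 1000 = 103.3 mol/m^3
kappa^-1 = sqrt(68 * 8.854e-12 * 1.381e-23 * 303 / (2 * 6.022e23 * (1.602e-19)^2 * 103.3))
kappa^-1 = 0.888 nm

0.888


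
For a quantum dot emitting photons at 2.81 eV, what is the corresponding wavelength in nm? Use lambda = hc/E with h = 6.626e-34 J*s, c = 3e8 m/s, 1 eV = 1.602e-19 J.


Convert energy: E = 2.81 eV = 2.81 * 1.602e-19 = 4.50162e-19 J
lambda = h*c / E = 6.626e-34 * 3e8 / 4.50162e-19
lambda = 4.41574e-07 m = 441.6 nm

441.6


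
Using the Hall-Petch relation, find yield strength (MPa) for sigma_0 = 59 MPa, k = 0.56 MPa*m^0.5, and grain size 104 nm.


d = 104 nm = 1.04e-07 m
sqrt(d) = 0.0003224903
Hall-Petch contribution = k / sqrt(d) = 0.56 / 0.0003224903 = 1736.5 MPa
sigma = sigma_0 + k/sqrt(d) = 59 + 1736.5 = 1795.5 MPa

1795.5


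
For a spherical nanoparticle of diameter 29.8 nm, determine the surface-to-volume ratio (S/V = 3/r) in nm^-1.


Radius r = 29.8/2 = 14.9 nm
S/V = 3 / r = 3 / 14.9
S/V = 0.2013 nm^-1

0.2013


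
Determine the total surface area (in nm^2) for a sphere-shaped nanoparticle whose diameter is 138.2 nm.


Radius r = 138.2/2 = 69.1 nm
Surface area SA = 4 * pi * r^2
SA = 4 * pi * (69.1)^2
SA = 60002.03 nm^2

60002.03


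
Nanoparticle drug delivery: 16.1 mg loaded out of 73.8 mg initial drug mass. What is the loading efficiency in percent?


Drug loading efficiency = (drug loaded / drug initial) * 100
DLE = 16.1 / 73.8 * 100
DLE = 0.2182 * 100
DLE = 21.82%

21.82


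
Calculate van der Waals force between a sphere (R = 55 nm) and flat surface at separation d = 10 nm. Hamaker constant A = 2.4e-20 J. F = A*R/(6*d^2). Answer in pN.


Convert to SI: R = 55 nm = 5.5e-08 m, d = 10 nm = 1e-08 m
F = A * R / (6 * d^2)
F = 2.4e-20 * 5.5e-08 / (6 * (1e-08)^2)
F = 2.2e-12 N = 2.2 pN

2.2


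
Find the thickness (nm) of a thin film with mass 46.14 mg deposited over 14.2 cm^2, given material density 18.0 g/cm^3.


Convert: m = 46.14 mg = 4.6140e-05 kg, A = 14.2 cm^2 = 1.4200e-03 m^2, rho = 18.0 g/cm^3 = 18000 kg/m^3
t = m / (A * rho)
t = 4.6140e-05 / (1.4200e-03 * 18000)
t = 1.8052e-06 m = 1805.2 nm

1805.2


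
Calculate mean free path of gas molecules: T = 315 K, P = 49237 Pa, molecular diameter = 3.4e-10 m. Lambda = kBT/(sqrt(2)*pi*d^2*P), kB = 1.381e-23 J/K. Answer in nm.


Mean free path: lambda = kB*T / (sqrt(2) * pi * d^2 * P)
lambda = 1.381e-23 * 315 / (sqrt(2) * pi * (3.4e-10)^2 * 49237)
lambda = 1.72024e-07 m
lambda = 172.02 nm

172.02


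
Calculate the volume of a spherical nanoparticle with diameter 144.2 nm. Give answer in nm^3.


Radius r = 144.2/2 = 72.1 nm
Volume V = (4/3) * pi * r^3
V = (4/3) * pi * (72.1)^3
V = 1569981.02 nm^3

1569981.02


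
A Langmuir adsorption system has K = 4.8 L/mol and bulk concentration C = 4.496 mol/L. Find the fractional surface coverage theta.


Langmuir isotherm: theta = K*C / (1 + K*C)
K*C = 4.8 * 4.496 = 21.5808
theta = 21.5808 / (1 + 21.5808) = 21.5808 / 22.5808
theta = 0.9557

0.9557


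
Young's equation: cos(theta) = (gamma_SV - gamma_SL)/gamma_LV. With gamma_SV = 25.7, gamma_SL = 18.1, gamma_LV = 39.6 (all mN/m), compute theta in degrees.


cos(theta) = (gamma_SV - gamma_SL) / gamma_LV
cos(theta) = (25.7 - 18.1) / 39.6
cos(theta) = 0.191919
theta = arccos(0.191919) = 78.94 degrees

78.94


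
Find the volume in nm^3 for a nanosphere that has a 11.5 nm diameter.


Radius r = 11.5/2 = 5.75 nm
Volume V = (4/3) * pi * r^3
V = (4/3) * pi * (5.75)^3
V = 796.33 nm^3

796.33


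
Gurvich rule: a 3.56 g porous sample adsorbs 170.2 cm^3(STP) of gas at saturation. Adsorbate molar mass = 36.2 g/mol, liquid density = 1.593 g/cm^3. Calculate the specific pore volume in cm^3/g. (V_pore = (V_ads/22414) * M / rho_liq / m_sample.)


Moles adsorbed n = V_ads / 22414 = 170.2 / 22414 = 7.593468e-03 mol
Liquid volume V_liq = n * M / rho_liq = 7.593468e-03 * 36.2 / 1.593 = 0.17256 cm^3
Specific pore volume V_pore = V_liq / m_sample = 0.17256 / 3.56
V_pore = 0.0485 cm^3/g

0.0485


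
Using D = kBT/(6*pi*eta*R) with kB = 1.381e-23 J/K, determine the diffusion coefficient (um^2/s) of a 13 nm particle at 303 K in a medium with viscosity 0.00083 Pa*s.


Radius R = 13/2 = 6.5 nm = 6.5e-09 m
D = kB*T / (6*pi*eta*R)
D = 1.381e-23 * 303 / (6 * pi * 0.00083 * 6.5e-09)
D = 4.11475e-11 m^2/s = 41.148 um^2/s

41.148


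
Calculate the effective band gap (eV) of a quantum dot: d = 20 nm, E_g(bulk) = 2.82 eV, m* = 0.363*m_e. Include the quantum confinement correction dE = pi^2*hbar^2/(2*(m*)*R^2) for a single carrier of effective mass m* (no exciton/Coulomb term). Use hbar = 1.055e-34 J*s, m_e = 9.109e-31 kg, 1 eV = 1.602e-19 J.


Radius R = 20/2 nm = 1e-08 m
Confinement energy dE = pi^2 * hbar^2 / (2 * m_eff * m_e * R^2)
dE = pi^2 * (1.055e-34)^2 / (2 * 0.363 * 9.109e-31 * (1e-08)^2) J, divided by 1.602e-19 J/eV
dE = 0.0104 eV
Total band gap = E_g(bulk) + dE = 2.82 + 0.0104 = 2.8304 eV

2.8304


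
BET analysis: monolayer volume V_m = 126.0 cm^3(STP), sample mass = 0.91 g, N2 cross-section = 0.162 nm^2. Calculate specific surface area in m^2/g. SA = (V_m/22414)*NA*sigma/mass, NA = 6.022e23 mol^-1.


Number of moles in monolayer = V_m / 22414 = 126.0 / 22414 = 0.00562149
Number of molecules = moles * NA = 0.00562149 * 6.022e23
SA = molecules * sigma / mass
SA = (126.0 / 22414) * 6.022e23 * 0.162e-18 / 0.91
SA = 602.7 m^2/g

602.7


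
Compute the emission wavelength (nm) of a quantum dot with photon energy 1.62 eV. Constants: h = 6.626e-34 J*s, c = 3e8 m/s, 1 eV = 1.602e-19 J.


Convert energy: E = 1.62 eV = 1.62 * 1.602e-19 = 2.59524e-19 J
lambda = h*c / E = 6.626e-34 * 3e8 / 2.59524e-19
lambda = 7.65941e-07 m = 765.9 nm

765.9


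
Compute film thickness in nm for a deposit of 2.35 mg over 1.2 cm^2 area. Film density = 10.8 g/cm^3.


Convert: m = 2.35 mg = 2.3500e-06 kg, A = 1.2 cm^2 = 1.2000e-04 m^2, rho = 10.8 g/cm^3 = 10800 kg/m^3
t = m / (A * rho)
t = 2.3500e-06 / (1.2000e-04 * 10800)
t = 1.8133e-06 m = 1813.3 nm

1813.3


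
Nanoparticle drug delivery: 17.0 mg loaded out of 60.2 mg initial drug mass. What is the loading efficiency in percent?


Drug loading efficiency = (drug loaded / drug initial) * 100
DLE = 17.0 / 60.2 * 100
DLE = 0.2824 * 100
DLE = 28.24%

28.24


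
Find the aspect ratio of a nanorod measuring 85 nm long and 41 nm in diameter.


Aspect ratio AR = length / diameter
AR = 85 / 41
AR = 2.07

2.07


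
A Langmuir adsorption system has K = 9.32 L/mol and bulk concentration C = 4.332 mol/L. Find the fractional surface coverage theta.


Langmuir isotherm: theta = K*C / (1 + K*C)
K*C = 9.32 * 4.332 = 40.37424
theta = 40.37424 / (1 + 40.37424) = 40.37424 / 41.37424
theta = 0.9758

0.9758


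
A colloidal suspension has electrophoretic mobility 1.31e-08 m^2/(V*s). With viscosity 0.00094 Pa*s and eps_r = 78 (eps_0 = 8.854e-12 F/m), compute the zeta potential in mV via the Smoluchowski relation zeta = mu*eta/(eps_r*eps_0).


Smoluchowski equation: zeta = mu * eta / (eps_r * eps_0)
zeta = 1.31e-08 * 0.00094 / (78 * 8.854e-12)
zeta = 0.017831 V = 17.83 mV

17.83


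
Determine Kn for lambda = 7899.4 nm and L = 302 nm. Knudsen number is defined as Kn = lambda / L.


Knudsen number Kn = lambda / L
Kn = 7899.4 / 302
Kn = 26.157

26.157


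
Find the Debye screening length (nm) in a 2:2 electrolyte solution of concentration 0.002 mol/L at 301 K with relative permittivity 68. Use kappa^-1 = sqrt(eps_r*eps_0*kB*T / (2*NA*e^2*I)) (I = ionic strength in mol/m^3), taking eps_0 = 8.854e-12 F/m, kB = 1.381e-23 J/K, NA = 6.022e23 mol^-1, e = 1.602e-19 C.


Ionic strength I = 0.002 * 2^2 * 1000 = 8 mol/m^3
kappa^-1 = sqrt(68 * 8.854e-12 * 1.381e-23 * 301 / (2 * 6.022e23 * (1.602e-19)^2 * 8))
kappa^-1 = 3.181 nm

3.181


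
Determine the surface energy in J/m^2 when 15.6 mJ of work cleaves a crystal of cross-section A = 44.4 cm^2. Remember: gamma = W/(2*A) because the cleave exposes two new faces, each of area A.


Convert: A = 44.4 cm^2 = 0.00444 m^2, W = 15.6 mJ = 0.0156 J
Cleaving exposes two faces of area A, so total new surface = 2*A and gamma = W / (2*A)
gamma = 0.0156 / (2 * 0.00444)
gamma = 1.757 J/m^2

1.757


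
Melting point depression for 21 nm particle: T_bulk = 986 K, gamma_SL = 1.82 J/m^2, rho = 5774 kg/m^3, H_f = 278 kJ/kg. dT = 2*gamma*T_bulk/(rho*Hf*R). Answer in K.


Radius R = 21/2 = 10.5 nm = 1.05e-08 m
Convert H_f = 278 kJ/kg = 278000 J/kg
dT = 2 * gamma_SL * T_bulk / (rho * H_f * R)
dT = 2 * 1.82 * 986 / (5774 * 278000 * 1.05e-08)
dT = 212.9 K

212.9


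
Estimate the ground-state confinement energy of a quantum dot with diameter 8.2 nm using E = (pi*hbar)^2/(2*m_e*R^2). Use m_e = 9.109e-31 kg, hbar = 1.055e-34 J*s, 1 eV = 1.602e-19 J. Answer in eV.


Radius R = 8.2/2 = 4.1 nm = 4.1e-09 m
E = (pi * 1.055e-34)^2 / (2 * 9.109e-31 * (4.1e-09)^2)
E(J) = 3.58704e-21
E = E(J) / 1.602e-19 = 0.0224 eV

0.0224


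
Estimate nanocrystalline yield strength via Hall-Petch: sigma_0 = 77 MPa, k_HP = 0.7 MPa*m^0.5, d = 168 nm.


d = 168 nm = 1.68e-07 m
sqrt(d) = 0.000409878
Hall-Petch contribution = k / sqrt(d) = 0.7 / 0.000409878 = 1707.8 MPa
sigma = sigma_0 + k/sqrt(d) = 77 + 1707.8 = 1784.8 MPa

1784.8


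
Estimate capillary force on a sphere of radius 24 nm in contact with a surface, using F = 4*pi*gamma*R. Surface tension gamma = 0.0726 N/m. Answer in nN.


Convert radius: R = 24 nm = 2.4e-08 m
F = 4 * pi * gamma * R
F = 4 * pi * 0.0726 * 2.4e-08
F = 2.18956e-08 N = 21.8956 nN

21.8956


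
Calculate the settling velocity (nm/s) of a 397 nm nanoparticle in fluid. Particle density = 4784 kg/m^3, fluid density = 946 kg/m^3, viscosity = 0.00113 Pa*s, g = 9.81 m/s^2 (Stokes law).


Radius R = 397/2 nm = 1.985e-07 m
Density difference = 4784 - 946 = 3838 kg/m^3
v = 2 * R^2 * (rho_p - rho_f) * g / (9 * eta)
v = 2 * (1.985e-07)^2 * 3838 * 9.81 / (9 * 0.00113)
v = 2.91745e-07 m/s = 291.7454 nm/s

291.7454


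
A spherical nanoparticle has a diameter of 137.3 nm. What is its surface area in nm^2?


Radius r = 137.3/2 = 68.65 nm
Surface area SA = 4 * pi * r^2
SA = 4 * pi * (68.65)^2
SA = 59223.07 nm^2

59223.07


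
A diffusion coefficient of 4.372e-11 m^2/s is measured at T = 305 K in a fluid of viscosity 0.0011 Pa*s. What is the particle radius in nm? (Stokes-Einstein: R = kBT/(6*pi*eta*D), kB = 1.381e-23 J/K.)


Stokes-Einstein: R = kB*T / (6*pi*eta*D)
R = 1.381e-23 * 305 / (6 * pi * 0.0011 * 4.372e-11)
R = 4.64643e-09 m = 4.65 nm

4.65


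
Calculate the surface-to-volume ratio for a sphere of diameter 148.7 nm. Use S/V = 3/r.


Radius r = 148.7/2 = 74.35 nm
S/V = 3 / r = 3 / 74.35
S/V = 0.0403 nm^-1

0.0403


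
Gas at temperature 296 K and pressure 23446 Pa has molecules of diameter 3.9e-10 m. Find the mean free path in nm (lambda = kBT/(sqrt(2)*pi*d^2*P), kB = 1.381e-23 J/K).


Mean free path: lambda = kB*T / (sqrt(2) * pi * d^2 * P)
lambda = 1.381e-23 * 296 / (sqrt(2) * pi * (3.9e-10)^2 * 23446)
lambda = 2.58002e-07 m
lambda = 258.0 nm

258.0


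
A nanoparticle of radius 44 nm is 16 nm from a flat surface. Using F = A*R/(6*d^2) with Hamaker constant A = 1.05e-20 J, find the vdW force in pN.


Convert to SI: R = 44 nm = 4.4e-08 m, d = 16 nm = 1.6e-08 m
F = A * R / (6 * d^2)
F = 1.05e-20 * 4.4e-08 / (6 * (1.6e-08)^2)
F = 3.00781e-13 N = 0.301 pN

0.301


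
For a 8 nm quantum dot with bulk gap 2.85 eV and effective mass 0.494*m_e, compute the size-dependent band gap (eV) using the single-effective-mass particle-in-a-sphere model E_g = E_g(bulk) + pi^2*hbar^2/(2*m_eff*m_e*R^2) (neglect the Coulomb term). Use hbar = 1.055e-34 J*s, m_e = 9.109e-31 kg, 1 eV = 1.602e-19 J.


Radius R = 8/2 nm = 4e-09 m
Confinement energy dE = pi^2 * hbar^2 / (2 * m_eff * m_e * R^2)
dE = pi^2 * (1.055e-34)^2 / (2 * 0.494 * 9.109e-31 * (4e-09)^2) J, divided by 1.602e-19 J/eV
dE = 0.0476 eV
Total band gap = E_g(bulk) + dE = 2.85 + 0.0476 = 2.8976 eV

2.8976


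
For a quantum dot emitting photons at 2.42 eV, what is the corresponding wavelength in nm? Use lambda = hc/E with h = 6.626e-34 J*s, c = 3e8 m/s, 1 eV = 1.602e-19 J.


Convert energy: E = 2.42 eV = 2.42 * 1.602e-19 = 3.87684e-19 J
lambda = h*c / E = 6.626e-34 * 3e8 / 3.87684e-19
lambda = 5.12737e-07 m = 512.7 nm

512.7


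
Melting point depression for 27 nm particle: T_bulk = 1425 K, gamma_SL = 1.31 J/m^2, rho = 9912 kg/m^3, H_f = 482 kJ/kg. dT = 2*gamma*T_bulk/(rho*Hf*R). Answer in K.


Radius R = 27/2 = 13.5 nm = 1.35e-08 m
Convert H_f = 482 kJ/kg = 482000 J/kg
dT = 2 * gamma_SL * T_bulk / (rho * H_f * R)
dT = 2 * 1.31 * 1425 / (9912 * 482000 * 1.35e-08)
dT = 57.9 K

57.9


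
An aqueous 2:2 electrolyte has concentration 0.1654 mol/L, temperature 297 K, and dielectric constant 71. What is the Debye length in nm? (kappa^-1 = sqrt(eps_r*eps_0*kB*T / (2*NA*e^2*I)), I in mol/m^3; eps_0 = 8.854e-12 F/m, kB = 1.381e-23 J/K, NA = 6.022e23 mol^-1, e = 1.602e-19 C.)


Ionic strength I = 0.1654 * 2^2 * 1000 = 661.6 mol/m^3
kappa^-1 = sqrt(71 * 8.854e-12 * 1.381e-23 * 297 / (2 * 6.022e23 * (1.602e-19)^2 * 661.6))
kappa^-1 = 0.355 nm

0.355


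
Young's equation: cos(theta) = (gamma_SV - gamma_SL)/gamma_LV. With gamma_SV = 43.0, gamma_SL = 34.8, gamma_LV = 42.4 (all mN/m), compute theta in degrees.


cos(theta) = (gamma_SV - gamma_SL) / gamma_LV
cos(theta) = (43.0 - 34.8) / 42.4
cos(theta) = 0.193396
theta = arccos(0.193396) = 78.85 degrees

78.85


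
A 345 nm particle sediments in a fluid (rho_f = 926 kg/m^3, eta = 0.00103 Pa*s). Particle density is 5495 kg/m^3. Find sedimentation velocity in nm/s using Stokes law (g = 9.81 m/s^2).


Radius R = 345/2 nm = 1.725e-07 m
Density difference = 5495 - 926 = 4569 kg/m^3
v = 2 * R^2 * (rho_p - rho_f) * g / (9 * eta)
v = 2 * (1.725e-07)^2 * 4569 * 9.81 / (9 * 0.00103)
v = 2.87752e-07 m/s = 287.7522 nm/s

287.7522


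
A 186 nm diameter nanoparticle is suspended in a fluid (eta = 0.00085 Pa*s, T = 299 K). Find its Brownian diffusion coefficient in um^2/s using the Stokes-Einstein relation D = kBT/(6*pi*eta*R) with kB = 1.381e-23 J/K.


Radius R = 186/2 = 93 nm = 9.3e-08 m
D = kB*T / (6*pi*eta*R)
D = 1.381e-23 * 299 / (6 * pi * 0.00085 * 9.3e-08)
D = 2.77116e-12 m^2/s = 2.771 um^2/s

2.771


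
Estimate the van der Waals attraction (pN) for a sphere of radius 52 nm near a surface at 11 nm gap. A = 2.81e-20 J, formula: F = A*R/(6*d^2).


Convert to SI: R = 52 nm = 5.2e-08 m, d = 11 nm = 1.1e-08 m
F = A * R / (6 * d^2)
F = 2.81e-20 * 5.2e-08 / (6 * (1.1e-08)^2)
F = 2.01267e-12 N = 2.013 pN

2.013


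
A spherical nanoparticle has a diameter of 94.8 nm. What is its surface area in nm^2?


Radius r = 94.8/2 = 47.4 nm
Surface area SA = 4 * pi * r^2
SA = 4 * pi * (47.4)^2
SA = 28233.62 nm^2

28233.62


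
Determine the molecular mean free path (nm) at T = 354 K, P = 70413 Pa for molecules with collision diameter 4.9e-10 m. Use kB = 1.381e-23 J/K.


Mean free path: lambda = kB*T / (sqrt(2) * pi * d^2 * P)
lambda = 1.381e-23 * 354 / (sqrt(2) * pi * (4.9e-10)^2 * 70413)
lambda = 6.50859e-08 m
lambda = 65.09 nm

65.09


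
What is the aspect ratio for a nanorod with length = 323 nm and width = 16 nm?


Aspect ratio AR = length / diameter
AR = 323 / 16
AR = 20.19

20.19


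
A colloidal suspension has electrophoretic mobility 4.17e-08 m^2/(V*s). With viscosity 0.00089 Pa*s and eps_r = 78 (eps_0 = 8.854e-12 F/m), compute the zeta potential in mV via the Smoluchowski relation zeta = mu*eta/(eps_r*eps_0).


Smoluchowski equation: zeta = mu * eta / (eps_r * eps_0)
zeta = 4.17e-08 * 0.00089 / (78 * 8.854e-12)
zeta = 0.053739 V = 53.74 mV

53.74


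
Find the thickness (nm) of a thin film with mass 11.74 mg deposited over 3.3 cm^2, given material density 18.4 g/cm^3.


Convert: m = 11.74 mg = 1.1740e-05 kg, A = 3.3 cm^2 = 3.3000e-04 m^2, rho = 18.4 g/cm^3 = 18400 kg/m^3
t = m / (A * rho)
t = 1.1740e-05 / (3.3000e-04 * 18400)
t = 1.9335e-06 m = 1933.5 nm

1933.5


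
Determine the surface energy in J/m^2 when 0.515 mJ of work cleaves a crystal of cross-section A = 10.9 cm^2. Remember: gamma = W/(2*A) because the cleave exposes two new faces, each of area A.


Convert: A = 10.9 cm^2 = 0.00109 m^2, W = 0.515 mJ = 0.000515 J
Cleaving exposes two faces of area A, so total new surface = 2*A and gamma = W / (2*A)
gamma = 0.000515 / (2 * 0.00109)
gamma = 0.236 J/m^2

0.236


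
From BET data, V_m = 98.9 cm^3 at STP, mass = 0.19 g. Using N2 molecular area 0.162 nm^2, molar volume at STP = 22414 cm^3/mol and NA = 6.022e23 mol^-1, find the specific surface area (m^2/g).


Number of moles in monolayer = V_m / 22414 = 98.9 / 22414 = 0.00441242
Number of molecules = moles * NA = 0.00441242 * 6.022e23
SA = molecules * sigma / mass
SA = (98.9 / 22414) * 6.022e23 * 0.162e-18 / 0.19
SA = 2265.6 m^2/g

2265.6


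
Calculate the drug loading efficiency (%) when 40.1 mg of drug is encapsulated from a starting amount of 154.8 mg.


Drug loading efficiency = (drug loaded / drug initial) * 100
DLE = 40.1 / 154.8 * 100
DLE = 0.259 * 100
DLE = 25.9%

25.9
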